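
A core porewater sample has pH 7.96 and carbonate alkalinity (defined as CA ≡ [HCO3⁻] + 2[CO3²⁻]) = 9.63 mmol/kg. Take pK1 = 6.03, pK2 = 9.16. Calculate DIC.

CA = [HCO3⁻] + 2[CO3²⁻] = (α₁ + 2α₂)·DIC
At pH 7.96: [H⁺]/K1 = 10^-1.93 = 0.011749, K2/[H⁺] = 10^-1.20 = 0.063096
α₁ = 1/(1 + 0.011749 + 0.063096) = 1/1.0748 = 0.9304; α₂ = α₁·K2/[H⁺] = 0.05870
α₁ + 2α₂ = 1.0478
DIC = CA / (α₁ + 2α₂) = 9.63 / 1.0478 = 9.19 mmol/kg

DIC = 9.19 mmol/kg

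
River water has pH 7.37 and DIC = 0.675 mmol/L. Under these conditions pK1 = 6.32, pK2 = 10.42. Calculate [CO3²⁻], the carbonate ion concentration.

[CO3²⁻] = 0.552 μmol/L

α₂ = 1 / (1 + [H⁺]/K2 + [H⁺]²/(K1K2)) = 1 / (1 + 10^+3.05 + 10^+2.00)
   = 1 / (1 + 1122.0 + 100.00) = 1/1223.0 = 0.0008176
[CO3²⁻] = α₂ × DIC = 0.0008176 × 0.675 = 0.000552 mmol/L = 0.552 μmol/L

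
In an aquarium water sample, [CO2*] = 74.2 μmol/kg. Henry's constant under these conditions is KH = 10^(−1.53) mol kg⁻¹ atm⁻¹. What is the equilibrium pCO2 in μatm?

pCO2 = 2510 μatm

KH = 10^(−1.53) = 2.951×10^-2 mol kg⁻¹ atm⁻¹
pCO2 = [CO2*]/KH = 74.2×10^-6 / 2.951×10^-2 = 2.51×10^-3 atm = 2510 μatm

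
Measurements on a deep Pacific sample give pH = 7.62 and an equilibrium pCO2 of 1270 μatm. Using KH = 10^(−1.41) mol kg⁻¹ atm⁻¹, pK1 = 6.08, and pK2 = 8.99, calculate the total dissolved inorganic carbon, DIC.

[CO2*] = KH · pCO2 = 10^(−1.41) × 1270×10^-6 = 4.941×10^-5 mol/kg
α₀ = 1/(1 + K1/[H⁺] + K1K2/[H⁺]²) = 1/(1 + 10^+1.54 + 10^+0.17) = 0.02692
DIC = [CO2*]/α₀ = 4.941×10^-5 / 0.02692 = 1.84 mmol/kg

DIC = 1.84 mmol/kg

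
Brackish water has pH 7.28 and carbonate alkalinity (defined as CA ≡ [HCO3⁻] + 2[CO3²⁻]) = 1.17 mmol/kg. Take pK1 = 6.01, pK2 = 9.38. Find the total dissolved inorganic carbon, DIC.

DIC = 1.22 mmol/kg

CA = [HCO3⁻] + 2[CO3²⁻] = (α₁ + 2α₂)·DIC
At pH 7.28: [H⁺]/K1 = 10^-1.27 = 0.053703, K2/[H⁺] = 10^-2.10 = 0.0079433
α₁ = 1/(1 + 0.053703 + 0.0079433) = 1/1.0616 = 0.9419; α₂ = α₁·K2/[H⁺] = 0.007482
α₁ + 2α₂ = 0.9569
DIC = CA / (α₁ + 2α₂) = 1.17 / 0.9569 = 1.22 mmol/kg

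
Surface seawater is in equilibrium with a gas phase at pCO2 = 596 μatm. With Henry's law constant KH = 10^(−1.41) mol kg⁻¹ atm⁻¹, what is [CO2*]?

[CO2*] = 23.2 μmol/kg

KH = 10^(−1.41) = 3.890×10^-2 mol kg⁻¹ atm⁻¹
[CO2*] = KH · pCO2 = 3.890×10^-2 × 596×10^-6 atm = 2.32×10^-5 mol/kg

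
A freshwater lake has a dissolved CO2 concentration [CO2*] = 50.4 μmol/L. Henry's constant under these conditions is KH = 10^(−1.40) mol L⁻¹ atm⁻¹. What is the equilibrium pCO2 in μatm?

KH = 10^(−1.40) = 3.981×10^-2 mol L⁻¹ atm⁻¹
pCO2 = [CO2*]/KH = 50.4×10^-6 / 3.981×10^-2 = 1.27×10^-3 atm = 1270 μatm

pCO2 = 1270 μatm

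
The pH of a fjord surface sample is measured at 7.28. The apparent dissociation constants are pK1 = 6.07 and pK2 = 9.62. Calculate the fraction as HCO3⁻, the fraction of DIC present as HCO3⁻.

α₁ = 0.938

α₁ = 1 / (1 + [H⁺]/K1 + K2/[H⁺]) = 1 / (1 + 10^-1.21 + 10^-2.34)
   = 1 / (1 + 0.061660 + 0.0045709) = 1/1.0662 = 0.9379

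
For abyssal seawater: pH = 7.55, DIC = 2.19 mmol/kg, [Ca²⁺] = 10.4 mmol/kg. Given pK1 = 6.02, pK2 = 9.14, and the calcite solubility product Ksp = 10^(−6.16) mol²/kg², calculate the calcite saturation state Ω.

α₂ = 1 / (1 + [H⁺]/K2 + [H⁺]²/(K1K2)) = 1 / (1 + 10^+1.59 + 10^+0.06)
   = 1 / (1 + 38.905 + 1.1482) = 1/41.053 = 0.02436
[CO3²⁻] = α₂ × DIC = 0.02436 × 2.19 = 0.05335 mmol/kg
Ksp = 10^(−6.16) = 6.918×10^-7
Ω = [Ca²⁺][CO3²⁻]/Ksp = (10.4×10^-3)(5.335×10^-5) / 6.918×10^-7 = 0.802

Ω = 0.802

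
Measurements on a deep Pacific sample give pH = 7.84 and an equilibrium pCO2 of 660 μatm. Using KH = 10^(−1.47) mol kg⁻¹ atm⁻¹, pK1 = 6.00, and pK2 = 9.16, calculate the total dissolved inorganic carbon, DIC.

DIC = 1.64 mmol/kg

[CO2*] = KH · pCO2 = 10^(−1.47) × 660×10^-6 = 2.236×10^-5 mol/kg
α₀ = 1/(1 + K1/[H⁺] + K1K2/[H⁺]²) = 1/(1 + 10^+1.84 + 10^+0.52) = 0.01361
DIC = [CO2*]/α₀ = 2.236×10^-5 / 0.01361 = 1.64 mmol/kg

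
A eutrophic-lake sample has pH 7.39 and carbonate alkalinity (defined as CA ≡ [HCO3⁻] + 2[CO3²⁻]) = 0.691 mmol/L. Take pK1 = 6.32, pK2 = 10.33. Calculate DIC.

DIC = 0.749 mmol/L

CA = [HCO3⁻] + 2[CO3²⁻] = (α₁ + 2α₂)·DIC
At pH 7.39: [H⁺]/K1 = 10^-1.07 = 0.085114, K2/[H⁺] = 10^-2.94 = 0.0011482
α₁ = 1/(1 + 0.085114 + 0.0011482) = 1/1.0863 = 0.9206; α₂ = α₁·K2/[H⁺] = 0.001057
α₁ + 2α₂ = 0.9227
DIC = CA / (α₁ + 2α₂) = 0.691 / 0.9227 = 0.749 mmol/L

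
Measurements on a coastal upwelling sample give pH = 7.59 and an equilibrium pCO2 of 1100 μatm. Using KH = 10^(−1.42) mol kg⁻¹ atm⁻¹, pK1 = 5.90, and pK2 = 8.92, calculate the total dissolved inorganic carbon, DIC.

[CO2*] = KH · pCO2 = 10^(−1.42) × 1100×10^-6 = 4.182×10^-5 mol/kg
α₀ = 1/(1 + K1/[H⁺] + K1K2/[H⁺]²) = 1/(1 + 10^+1.69 + 10^+0.36) = 0.01913
DIC = [CO2*]/α₀ = 4.182×10^-5 / 0.01913 = 2.19 mmol/kg

DIC = 2.19 mmol/kg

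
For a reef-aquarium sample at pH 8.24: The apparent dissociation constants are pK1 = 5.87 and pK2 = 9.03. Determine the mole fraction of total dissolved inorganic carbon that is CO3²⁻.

α₂ = 1 / (1 + [H⁺]/K2 + [H⁺]²/(K1K2)) = 1 / (1 + 10^+0.79 + 10^-1.58)
   = 1 / (1 + 6.1660 + 0.026303) = 1/7.1923 = 0.1390

α₂ = 0.139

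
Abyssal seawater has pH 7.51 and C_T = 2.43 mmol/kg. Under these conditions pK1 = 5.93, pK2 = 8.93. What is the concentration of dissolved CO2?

α₀ = 1 / (1 + K1/[H⁺] + K1K2/[H⁺]²) = 1 / (1 + 10^+1.58 + 10^+0.16)
   = 1 / (1 + 38.019 + 1.4454) = 1/40.464 = 0.02471
[CO2*] = α₀ × DIC = 0.02471 × 2.43 = 0.0601 mmol/kg

[CO2*] = 0.0601 mmol/kg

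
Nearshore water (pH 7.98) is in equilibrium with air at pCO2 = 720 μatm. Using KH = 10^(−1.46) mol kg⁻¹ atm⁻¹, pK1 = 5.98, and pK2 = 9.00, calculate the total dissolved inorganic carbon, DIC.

DIC = 2.76 mmol/kg

[CO2*] = KH · pCO2 = 10^(−1.46) × 720×10^-6 = 2.497×10^-5 mol/kg
α₀ = 1/(1 + K1/[H⁺] + K1K2/[H⁺]²) = 1/(1 + 10^+2.00 + 10^+0.98) = 0.009046
DIC = [CO2*]/α₀ = 2.497×10^-5 / 0.009046 = 2.76 mmol/kg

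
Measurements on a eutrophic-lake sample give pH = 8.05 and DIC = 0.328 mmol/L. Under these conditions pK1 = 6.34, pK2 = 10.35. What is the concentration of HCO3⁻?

α₁ = 1 / (1 + [H⁺]/K1 + K2/[H⁺]) = 1 / (1 + 10^-1.71 + 10^-2.30)
   = 1 / (1 + 0.019498 + 0.0050119) = 1/1.0245 = 0.9761
[HCO3⁻] = α₁ × DIC = 0.9761 × 0.328 = 0.320 mmol/L

[HCO3⁻] = 0.320 mmol/L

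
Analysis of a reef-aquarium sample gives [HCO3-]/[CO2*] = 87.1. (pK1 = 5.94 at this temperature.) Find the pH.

From K1 = [H⁺][HCO3-]/[CO2*]:  pH = pK1 + log₁₀([HCO3-]/[CO2*])
log₁₀(87.1) = +1.940
pH = 5.94 + (+1.940) = 7.88

pH = 7.88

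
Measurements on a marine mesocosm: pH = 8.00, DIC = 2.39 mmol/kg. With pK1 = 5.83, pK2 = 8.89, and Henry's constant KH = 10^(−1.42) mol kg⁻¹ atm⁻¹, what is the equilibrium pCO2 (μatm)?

pCO2 = 374 μatm

α₀ = 1 / (1 + K1/[H⁺] + K1K2/[H⁺]²) = 1 / (1 + 10^+2.17 + 10^+1.28)
   = 1 / (1 + 147.91 + 19.055) = 1/167.97 = 0.005954
[CO2*] = α₀ × DIC = 0.005954 × 2.39 = 0.01423 mmol/kg = 14.23 μmol/kg
pCO2 = [CO2*]/KH = 1.423×10^-5 / 3.802×10^-2 = 374 μatm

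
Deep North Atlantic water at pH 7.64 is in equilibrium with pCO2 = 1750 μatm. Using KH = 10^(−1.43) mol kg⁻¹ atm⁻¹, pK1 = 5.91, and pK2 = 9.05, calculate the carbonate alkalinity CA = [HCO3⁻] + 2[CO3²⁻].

CA = 3.76 mmol/kg

[CO2*] = KH · pCO2 = 10^(−1.43) × 1750×10^-6 = 6.502×10^-5 mol/kg
α₀ = 1/(1 + K1/[H⁺] + K1K2/[H⁺]²) = 1/(1 + 10^+1.73 + 10^+0.32) = 0.01761
DIC = [CO2*]/α₀ = 6.502×10^-5 / 0.01761 = 3.693 mmol/kg
CA = (α₁ + 2α₂)·DIC = (0.9456 + 2×0.03679) × 3.693 = 3.76 mmol/kg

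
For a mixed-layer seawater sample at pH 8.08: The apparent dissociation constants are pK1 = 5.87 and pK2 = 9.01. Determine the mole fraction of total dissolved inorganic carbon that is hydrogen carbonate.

α₁ = 1 / (1 + [H⁺]/K1 + K2/[H⁺]) = 1 / (1 + 10^-2.21 + 10^-0.93)
   = 1 / (1 + 0.0061660 + 0.11749) = 1/1.1237 = 0.8900

α₁ = 0.890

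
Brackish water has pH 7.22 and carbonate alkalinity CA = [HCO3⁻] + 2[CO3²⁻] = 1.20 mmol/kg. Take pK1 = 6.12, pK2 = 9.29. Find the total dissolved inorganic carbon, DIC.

CA = [HCO3⁻] + 2[CO3²⁻] = (α₁ + 2α₂)·DIC
At pH 7.22: [H⁺]/K1 = 10^-1.10 = 0.079433, K2/[H⁺] = 10^-2.07 = 0.0085114
α₁ = 1/(1 + 0.079433 + 0.0085114) = 1/1.0879 = 0.9192; α₂ = α₁·K2/[H⁺] = 0.007823
α₁ + 2α₂ = 0.9348
DIC = CA / (α₁ + 2α₂) = 1.20 / 0.9348 = 1.28 mmol/kg

DIC = 1.28 mmol/kg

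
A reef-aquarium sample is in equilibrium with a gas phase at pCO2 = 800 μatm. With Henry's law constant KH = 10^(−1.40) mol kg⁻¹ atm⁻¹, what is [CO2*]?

[CO2*] = 31.8 μmol/kg

KH = 10^(−1.40) = 3.981×10^-2 mol kg⁻¹ atm⁻¹
[CO2*] = KH · pCO2 = 3.981×10^-2 × 800×10^-6 atm = 3.18×10^-5 mol/kg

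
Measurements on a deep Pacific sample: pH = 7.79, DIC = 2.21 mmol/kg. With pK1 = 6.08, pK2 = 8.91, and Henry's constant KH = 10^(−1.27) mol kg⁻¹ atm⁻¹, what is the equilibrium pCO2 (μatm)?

α₀ = 1 / (1 + K1/[H⁺] + K1K2/[H⁺]²) = 1 / (1 + 10^+1.71 + 10^+0.59)
   = 1 / (1 + 51.286 + 3.8905) = 1/56.177 = 0.01780
[CO2*] = α₀ × DIC = 0.01780 × 2.21 = 0.03934 mmol/kg
pCO2 = [CO2*]/KH = 3.934×10^-5 / 5.370×10^-2 = 733 μatm

pCO2 = 733 μatm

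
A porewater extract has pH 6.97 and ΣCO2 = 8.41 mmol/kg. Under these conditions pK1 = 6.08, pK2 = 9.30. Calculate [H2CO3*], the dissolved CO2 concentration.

[CO2*] = 0.956 mmol/kg

α₀ = 1 / (1 + K1/[H⁺] + K1K2/[H⁺]²) = 1 / (1 + 10^+0.89 + 10^-1.44)
   = 1 / (1 + 7.7625 + 0.036308) = 1/8.7988 = 0.1137
[CO2*] = α₀ × DIC = 0.1137 × 8.41 = 0.956 mmol/kg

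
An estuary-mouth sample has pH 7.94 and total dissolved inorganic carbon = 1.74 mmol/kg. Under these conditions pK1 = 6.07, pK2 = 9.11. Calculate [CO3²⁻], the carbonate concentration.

α₂ = 1 / (1 + [H⁺]/K2 + [H⁺]²/(K1K2)) = 1 / (1 + 10^+1.17 + 10^-0.70)
   = 1 / (1 + 14.791 + 0.19953) = 1/15.991 = 0.06254
[CO3²⁻] = α₂ × DIC = 0.06254 × 1.74 = 0.109 mmol/kg

[CO3²⁻] = 0.109 mmol/kg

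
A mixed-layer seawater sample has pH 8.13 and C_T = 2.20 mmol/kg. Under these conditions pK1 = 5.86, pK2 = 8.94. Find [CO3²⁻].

[CO3²⁻] = 0.294 mmol/kg

α₂ = 1 / (1 + [H⁺]/K2 + [H⁺]²/(K1K2)) = 1 / (1 + 10^+0.81 + 10^-1.46)
   = 1 / (1 + 6.4565 + 0.034674) = 1/7.4912 = 0.1335
[CO3²⁻] = α₂ × DIC = 0.1335 × 2.20 = 0.294 mmol/kg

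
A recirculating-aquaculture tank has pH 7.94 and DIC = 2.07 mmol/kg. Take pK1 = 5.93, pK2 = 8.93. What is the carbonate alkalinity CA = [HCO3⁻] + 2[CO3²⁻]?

CA = [HCO3⁻] + 2[CO3²⁻] = (α₁ + 2α₂)·DIC
At pH 7.94: [H⁺]/K1 = 10^-2.01 = 0.0097724, K2/[H⁺] = 10^-0.99 = 0.10233
α₁ = 1/(1 + 0.0097724 + 0.10233) = 1/1.1121 = 0.8992; α₂ = α₁·K2/[H⁺] = 0.09201
α₁ + 2α₂ = 1.0832
CA = 1.0832 × 2.07 = 2.24 mmol/kg

CA = 2.24 mmol/kg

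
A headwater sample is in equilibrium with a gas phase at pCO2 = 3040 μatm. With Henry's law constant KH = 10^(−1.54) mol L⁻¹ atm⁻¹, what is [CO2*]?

KH = 10^(−1.54) = 2.884×10^-2 mol L⁻¹ atm⁻¹
[CO2*] = KH · pCO2 = 2.884×10^-2 × 3040×10^-6 atm = 8.77×10^-5 mol/L

[CO2*] = 87.7 μmol/L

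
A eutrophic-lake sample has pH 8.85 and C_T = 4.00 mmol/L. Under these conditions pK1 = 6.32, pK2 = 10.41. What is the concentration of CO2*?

α₀ = 1 / (1 + K1/[H⁺] + K1K2/[H⁺]²) = 1 / (1 + 10^+2.53 + 10^+0.97)
   = 1 / (1 + 338.84 + 9.3325) = 1/349.18 = 0.002864
[CO2*] = α₀ × DIC = 0.002864 × 4.00 = 0.0115 mmol/L = 11.5 μmol/L

[CO2*] = 11.5 μmol/L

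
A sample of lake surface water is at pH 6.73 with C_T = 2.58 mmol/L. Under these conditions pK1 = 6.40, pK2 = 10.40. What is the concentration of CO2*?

[CO2*] = 0.822 mmol/L

α₀ = 1 / (1 + K1/[H⁺] + K1K2/[H⁺]²) = 1 / (1 + 10^+0.33 + 10^-3.34)
   = 1 / (1 + 2.1380 + 0.00045709) = 1/3.1384 = 0.3186
[CO2*] = α₀ × DIC = 0.3186 × 2.58 = 0.822 mmol/L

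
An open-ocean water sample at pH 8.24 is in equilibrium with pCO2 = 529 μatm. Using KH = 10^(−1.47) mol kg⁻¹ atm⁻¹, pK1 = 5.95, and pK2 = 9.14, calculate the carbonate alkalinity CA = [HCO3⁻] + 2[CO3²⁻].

CA = 4.38 mmol/kg

[CO2*] = KH · pCO2 = 10^(−1.47) × 529×10^-6 = 1.792×10^-5 mol/kg
α₀ = 1/(1 + K1/[H⁺] + K1K2/[H⁺]²) = 1/(1 + 10^+2.29 + 10^+1.39) = 0.004534
DIC = [CO2*]/α₀ = 1.792×10^-5 / 0.004534 = 3.953 mmol/kg
CA = (α₁ + 2α₂)·DIC = (0.8842 + 2×0.1113) × 3.953 = 4.38 mmol/kg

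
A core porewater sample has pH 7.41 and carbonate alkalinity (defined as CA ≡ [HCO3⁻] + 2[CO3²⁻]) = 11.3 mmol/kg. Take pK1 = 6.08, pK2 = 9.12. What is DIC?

DIC = 11.6 mmol/kg

CA = [HCO3⁻] + 2[CO3²⁻] = (α₁ + 2α₂)·DIC
At pH 7.41: [H⁺]/K1 = 10^-1.33 = 0.046774, K2/[H⁺] = 10^-1.71 = 0.019498
α₁ = 1/(1 + 0.046774 + 0.019498) = 1/1.0663 = 0.9378; α₂ = α₁·K2/[H⁺] = 0.01829
α₁ + 2α₂ = 0.9744
DIC = CA / (α₁ + 2α₂) = 11.3 / 0.9744 = 11.6 mmol/kg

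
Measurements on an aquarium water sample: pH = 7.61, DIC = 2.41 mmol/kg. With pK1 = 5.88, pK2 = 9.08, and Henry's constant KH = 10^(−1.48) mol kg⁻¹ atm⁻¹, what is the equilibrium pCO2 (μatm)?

pCO2 = 1290 μatm

α₀ = 1 / (1 + K1/[H⁺] + K1K2/[H⁺]²) = 1 / (1 + 10^+1.73 + 10^+0.26)
   = 1 / (1 + 53.703 + 1.8197) = 1/56.523 = 0.01769
[CO2*] = α₀ × DIC = 0.01769 × 2.41 = 0.04264 mmol/kg
pCO2 = [CO2*]/KH = 4.264×10^-5 / 3.311×10^-2 = 1290 μatm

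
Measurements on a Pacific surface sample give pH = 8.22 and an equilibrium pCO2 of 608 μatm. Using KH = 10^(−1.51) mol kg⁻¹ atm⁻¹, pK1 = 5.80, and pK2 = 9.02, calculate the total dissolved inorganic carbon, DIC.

[CO2*] = KH · pCO2 = 10^(−1.51) × 608×10^-6 = 1.879×10^-5 mol/kg
α₀ = 1/(1 + K1/[H⁺] + K1K2/[H⁺]²) = 1/(1 + 10^+2.42 + 10^+1.62) = 0.003271
DIC = [CO2*]/α₀ = 1.879×10^-5 / 0.003271 = 5.74 mmol/kg

DIC = 5.74 mmol/kg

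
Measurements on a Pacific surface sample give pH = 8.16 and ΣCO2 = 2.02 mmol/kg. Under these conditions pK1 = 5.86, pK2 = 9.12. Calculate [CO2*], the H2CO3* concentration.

α₀ = 1 / (1 + K1/[H⁺] + K1K2/[H⁺]²) = 1 / (1 + 10^+2.30 + 10^+1.34)
   = 1 / (1 + 199.53 + 21.878) = 1/222.40 = 0.004496
[CO2*] = α₀ × DIC = 0.004496 × 2.02 = 0.00908 mmol/kg = 9.08 μmol/kg

[CO2*] = 9.08 μmol/kg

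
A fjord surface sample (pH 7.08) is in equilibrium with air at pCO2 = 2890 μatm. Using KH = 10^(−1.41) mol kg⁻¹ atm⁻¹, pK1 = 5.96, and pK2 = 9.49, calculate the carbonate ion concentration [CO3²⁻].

[CO3²⁻] = 5.77 μmol/kg

[CO2*] = KH · pCO2 = 10^(−1.41) × 2890×10^-6 = 1.124×10^-4 mol/kg
α₀ = 1/(1 + K1/[H⁺] + K1K2/[H⁺]²) = 1/(1 + 10^+1.12 + 10^-1.29) = 0.07026
DIC = [CO2*]/α₀ = 1.124×10^-4 / 0.07026 = 1.600 mmol/kg
[CO3²⁻] = α₂·DIC; α₂ = 0.003603, so [CO3²⁻] = 0.003603 × 1.600 = 0.00577 mmol/kg = 5.77 μmol/kg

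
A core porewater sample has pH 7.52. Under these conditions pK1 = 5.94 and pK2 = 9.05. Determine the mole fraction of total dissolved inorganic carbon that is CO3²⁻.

α₂ = 1 / (1 + [H⁺]/K2 + [H⁺]²/(K1K2)) = 1 / (1 + 10^+1.53 + 10^-0.05)
   = 1 / (1 + 33.884 + 0.89125) = 1/35.776 = 0.02795

α₂ = 0.0280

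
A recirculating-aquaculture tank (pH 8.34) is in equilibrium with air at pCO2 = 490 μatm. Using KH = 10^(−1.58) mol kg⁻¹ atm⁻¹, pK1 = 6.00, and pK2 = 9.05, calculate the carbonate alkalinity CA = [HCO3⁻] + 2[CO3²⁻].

[CO2*] = KH · pCO2 = 10^(−1.58) × 490×10^-6 = 1.289×10^-5 mol/kg
α₀ = 1/(1 + K1/[H⁺] + K1K2/[H⁺]²) = 1/(1 + 10^+2.34 + 10^+1.63) = 0.003810
DIC = [CO2*]/α₀ = 1.289×10^-5 / 0.003810 = 3.382 mmol/kg
CA = (α₁ + 2α₂)·DIC = (0.8336 + 2×0.1625) × 3.382 = 3.92 mmol/kg

CA = 3.92 mmol/kg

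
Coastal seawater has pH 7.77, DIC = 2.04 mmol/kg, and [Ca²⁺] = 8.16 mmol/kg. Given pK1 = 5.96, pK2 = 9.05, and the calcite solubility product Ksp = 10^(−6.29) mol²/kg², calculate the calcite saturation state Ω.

α₂ = 1 / (1 + [H⁺]/K2 + [H⁺]²/(K1K2)) = 1 / (1 + 10^+1.28 + 10^-0.53)
   = 1 / (1 + 19.055 + 0.29512) = 1/20.350 = 0.04914
[CO3²⁻] = α₂ × DIC = 0.04914 × 2.04 = 0.1002 mmol/kg
Ksp = 10^(−6.29) = 5.129×10^-7
Ω = [Ca²⁺][CO3²⁻]/Ksp = (8.16×10^-3)(1.002×10^-4) / 5.129×10^-7 = 1.60

Ω = 1.60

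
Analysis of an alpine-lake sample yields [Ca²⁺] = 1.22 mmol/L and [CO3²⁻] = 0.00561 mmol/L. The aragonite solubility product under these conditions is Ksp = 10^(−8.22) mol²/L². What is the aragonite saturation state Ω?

Ω = 1.14

Ksp = 10^(−8.22) = 6.026×10^-9
Ω = [Ca²⁺][CO3²⁻]/Ksp = (1.22×10^-3)(0.00561×10^-3) / 6.026×10^-9 = 1.14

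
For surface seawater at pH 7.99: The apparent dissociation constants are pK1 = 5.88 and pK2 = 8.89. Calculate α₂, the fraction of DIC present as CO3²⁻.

α₂ = 1 / (1 + [H⁺]/K2 + [H⁺]²/(K1K2)) = 1 / (1 + 10^+0.90 + 10^-1.21)
   = 1 / (1 + 7.9433 + 0.061660) = 1/9.0049 = 0.1111

α₂ = 0.111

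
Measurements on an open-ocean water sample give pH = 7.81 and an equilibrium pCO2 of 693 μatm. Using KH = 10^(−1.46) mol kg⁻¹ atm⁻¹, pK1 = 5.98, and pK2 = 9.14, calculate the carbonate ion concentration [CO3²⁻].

[CO2*] = KH · pCO2 = 10^(−1.46) × 693×10^-6 = 2.403×10^-5 mol/kg
α₀ = 1/(1 + K1/[H⁺] + K1K2/[H⁺]²) = 1/(1 + 10^+1.83 + 10^+0.50) = 0.01393
DIC = [CO2*]/α₀ = 2.403×10^-5 / 0.01393 = 1.725 mmol/kg
[CO3²⁻] = α₂·DIC; α₂ = 0.04406, so [CO3²⁻] = 0.04406 × 1.725 = 0.0760 mmol/kg

[CO3²⁻] = 0.0760 mmol/kg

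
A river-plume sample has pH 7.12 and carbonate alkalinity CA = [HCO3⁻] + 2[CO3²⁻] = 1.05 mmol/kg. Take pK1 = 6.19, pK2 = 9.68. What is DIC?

DIC = 1.17 mmol/kg

CA = [HCO3⁻] + 2[CO3²⁻] = (α₁ + 2α₂)·DIC
At pH 7.12: [H⁺]/K1 = 10^-0.93 = 0.11749, K2/[H⁺] = 10^-2.56 = 0.0027542
α₁ = 1/(1 + 0.11749 + 0.0027542) = 1/1.1202 = 0.8927; α₂ = α₁·K2/[H⁺] = 0.002459
α₁ + 2α₂ = 0.8976
DIC = CA / (α₁ + 2α₂) = 1.05 / 0.8976 = 1.17 mmol/kg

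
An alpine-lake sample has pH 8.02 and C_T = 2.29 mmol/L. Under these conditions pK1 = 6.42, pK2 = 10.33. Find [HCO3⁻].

α₁ = 1 / (1 + [H⁺]/K1 + K2/[H⁺]) = 1 / (1 + 10^-1.60 + 10^-2.31)
   = 1 / (1 + 0.025119 + 0.0048978) = 1/1.0300 = 0.9709
[HCO3⁻] = α₁ × DIC = 0.9709 × 2.29 = 2.22 mmol/L

[HCO3⁻] = 2.22 mmol/L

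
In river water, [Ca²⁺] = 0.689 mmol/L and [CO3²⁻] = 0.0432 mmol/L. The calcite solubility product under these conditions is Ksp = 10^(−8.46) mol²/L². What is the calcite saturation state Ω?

Ω = 8.58

Ksp = 10^(−8.46) = 3.467×10^-9
Ω = [Ca²⁺][CO3²⁻]/Ksp = (0.689×10^-3)(0.0432×10^-3) / 3.467×10^-9 = 8.58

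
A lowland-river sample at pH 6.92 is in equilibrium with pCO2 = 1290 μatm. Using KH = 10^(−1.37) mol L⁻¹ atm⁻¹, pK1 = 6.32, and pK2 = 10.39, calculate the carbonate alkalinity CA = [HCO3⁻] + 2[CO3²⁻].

[CO2*] = KH · pCO2 = 10^(−1.37) × 1290×10^-6 = 5.503×10^-5 mol/L
α₀ = 1/(1 + K1/[H⁺] + K1K2/[H⁺]²) = 1/(1 + 10^+0.60 + 10^-2.87) = 0.2007
DIC = [CO2*]/α₀ = 5.503×10^-5 / 0.2007 = 0.2742 mmol/L
CA = (α₁ + 2α₂)·DIC = (0.7990 + 2×0.0002707) × 0.2742 = 0.219 mmol/L

CA = 0.219 mmol/L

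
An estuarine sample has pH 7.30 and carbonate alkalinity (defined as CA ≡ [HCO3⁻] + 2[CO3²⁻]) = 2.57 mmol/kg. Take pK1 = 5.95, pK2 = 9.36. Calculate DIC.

DIC = 2.66 mmol/kg

CA = [HCO3⁻] + 2[CO3²⁻] = (α₁ + 2α₂)·DIC
At pH 7.30: [H⁺]/K1 = 10^-1.35 = 0.044668, K2/[H⁺] = 10^-2.06 = 0.0087096
α₁ = 1/(1 + 0.044668 + 0.0087096) = 1/1.0534 = 0.9493; α₂ = α₁·K2/[H⁺] = 0.008268
α₁ + 2α₂ = 0.9659
DIC = CA / (α₁ + 2α₂) = 2.57 / 0.9659 = 2.66 mmol/kg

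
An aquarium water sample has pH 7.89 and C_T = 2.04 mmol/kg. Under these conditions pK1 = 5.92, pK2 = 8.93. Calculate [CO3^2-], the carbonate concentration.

[CO3²⁻] = 0.169 mmol/kg

α₂ = 1 / (1 + [H⁺]/K2 + [H⁺]²/(K1K2)) = 1 / (1 + 10^+1.04 + 10^-0.93)
   = 1 / (1 + 10.965 + 0.11749) = 1/12.082 = 0.08277
[CO3²⁻] = α₂ × DIC = 0.08277 × 2.04 = 0.169 mmol/kg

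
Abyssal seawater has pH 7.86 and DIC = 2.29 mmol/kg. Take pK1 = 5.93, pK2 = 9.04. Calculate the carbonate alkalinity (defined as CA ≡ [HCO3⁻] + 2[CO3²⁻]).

CA = 2.41 mmol/kg

CA = [HCO3⁻] + 2[CO3²⁻] = (α₁ + 2α₂)·DIC
At pH 7.86: [H⁺]/K1 = 10^-1.93 = 0.011749, K2/[H⁺] = 10^-1.18 = 0.066069
α₁ = 1/(1 + 0.011749 + 0.066069) = 1/1.0778 = 0.9278; α₂ = α₁·K2/[H⁺] = 0.06130
α₁ + 2α₂ = 1.0504
CA = 1.0504 × 2.29 = 2.41 mmol/kg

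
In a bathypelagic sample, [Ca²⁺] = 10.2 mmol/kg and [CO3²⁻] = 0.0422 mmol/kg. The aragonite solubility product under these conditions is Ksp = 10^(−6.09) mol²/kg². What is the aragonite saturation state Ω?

Ksp = 10^(−6.09) = 8.128×10^-7
Ω = [Ca²⁺][CO3²⁻]/Ksp = (10.2×10^-3)(0.0422×10^-3) / 8.128×10^-7 = 0.530

Ω = 0.530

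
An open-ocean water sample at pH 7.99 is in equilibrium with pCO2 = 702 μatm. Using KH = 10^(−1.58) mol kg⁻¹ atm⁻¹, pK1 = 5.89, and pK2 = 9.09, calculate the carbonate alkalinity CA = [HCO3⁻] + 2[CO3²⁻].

[CO2*] = KH · pCO2 = 10^(−1.58) × 702×10^-6 = 1.846×10^-5 mol/kg
α₀ = 1/(1 + K1/[H⁺] + K1K2/[H⁺]²) = 1/(1 + 10^+2.10 + 10^+1.00) = 0.007305
DIC = [CO2*]/α₀ = 1.846×10^-5 / 0.007305 = 2.528 mmol/kg
CA = (α₁ + 2α₂)·DIC = (0.9196 + 2×0.07305) × 2.528 = 2.69 mmol/kg

CA = 2.69 mmol/kg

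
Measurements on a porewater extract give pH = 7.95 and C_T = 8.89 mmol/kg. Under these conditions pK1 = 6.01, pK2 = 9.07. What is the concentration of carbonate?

α₂ = 1 / (1 + [H⁺]/K2 + [H⁺]²/(K1K2)) = 1 / (1 + 10^+1.12 + 10^-0.82)
   = 1 / (1 + 13.183 + 0.15136) = 1/14.334 = 0.06976
[CO3²⁻] = α₂ × DIC = 0.06976 × 8.89 = 0.620 mmol/kg

[CO3²⁻] = 0.620 mmol/kg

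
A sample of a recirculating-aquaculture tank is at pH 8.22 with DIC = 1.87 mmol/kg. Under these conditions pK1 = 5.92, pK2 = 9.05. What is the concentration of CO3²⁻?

[CO3²⁻] = 0.240 mmol/kg

α₂ = 1 / (1 + [H⁺]/K2 + [H⁺]²/(K1K2)) = 1 / (1 + 10^+0.83 + 10^-1.47)
   = 1 / (1 + 6.7608 + 0.033884) = 1/7.7947 = 0.1283
[CO3²⁻] = α₂ × DIC = 0.1283 × 1.87 = 0.240 mmol/kg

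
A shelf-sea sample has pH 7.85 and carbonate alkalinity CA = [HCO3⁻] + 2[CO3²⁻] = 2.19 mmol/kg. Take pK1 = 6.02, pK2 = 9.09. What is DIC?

DIC = 2.11 mmol/kg

CA = [HCO3⁻] + 2[CO3²⁻] = (α₁ + 2α₂)·DIC
At pH 7.85: [H⁺]/K1 = 10^-1.83 = 0.014791, K2/[H⁺] = 10^-1.24 = 0.057544
α₁ = 1/(1 + 0.014791 + 0.057544) = 1/1.0723 = 0.9325; α₂ = α₁·K2/[H⁺] = 0.05366
α₁ + 2α₂ = 1.0399
DIC = CA / (α₁ + 2α₂) = 2.19 / 1.0399 = 2.11 mmol/kg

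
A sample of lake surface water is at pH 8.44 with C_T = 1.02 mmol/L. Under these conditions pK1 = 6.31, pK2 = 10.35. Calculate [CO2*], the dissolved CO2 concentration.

α₀ = 1 / (1 + K1/[H⁺] + K1K2/[H⁺]²) = 1 / (1 + 10^+2.13 + 10^+0.22)
   = 1 / (1 + 134.90 + 1.6596) = 1/137.56 = 0.007270
[CO2*] = α₀ × DIC = 0.007270 × 1.02 = 0.00742 mmol/L = 7.42 μmol/L

[CO2*] = 7.42 μmol/L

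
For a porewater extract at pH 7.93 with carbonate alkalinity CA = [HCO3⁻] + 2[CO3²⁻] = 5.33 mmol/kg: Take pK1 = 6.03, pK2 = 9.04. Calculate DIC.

CA = [HCO3⁻] + 2[CO3²⁻] = (α₁ + 2α₂)·DIC
At pH 7.93: [H⁺]/K1 = 10^-1.90 = 0.012589, K2/[H⁺] = 10^-1.11 = 0.077625
α₁ = 1/(1 + 0.012589 + 0.077625) = 1/1.0902 = 0.9173; α₂ = α₁·K2/[H⁺] = 0.07120
α₁ + 2α₂ = 1.0597
DIC = CA / (α₁ + 2α₂) = 5.33 / 1.0597 = 5.03 mmol/kg

DIC = 5.03 mmol/kg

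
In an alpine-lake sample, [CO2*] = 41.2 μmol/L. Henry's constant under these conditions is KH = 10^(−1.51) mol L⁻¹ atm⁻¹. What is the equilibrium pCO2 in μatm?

KH = 10^(−1.51) = 3.090×10^-2 mol L⁻¹ atm⁻¹
pCO2 = [CO2*]/KH = 41.2×10^-6 / 3.090×10^-2 = 1.33×10^-3 atm = 1330 μatm

pCO2 = 1330 μatm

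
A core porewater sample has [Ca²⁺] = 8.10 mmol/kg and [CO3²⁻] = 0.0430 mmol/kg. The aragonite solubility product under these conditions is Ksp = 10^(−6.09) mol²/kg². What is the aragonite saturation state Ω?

Ω = 0.429

Ksp = 10^(−6.09) = 8.128×10^-7
Ω = [Ca²⁺][CO3²⁻]/Ksp = (8.10×10^-3)(0.0430×10^-3) / 8.128×10^-7 = 0.429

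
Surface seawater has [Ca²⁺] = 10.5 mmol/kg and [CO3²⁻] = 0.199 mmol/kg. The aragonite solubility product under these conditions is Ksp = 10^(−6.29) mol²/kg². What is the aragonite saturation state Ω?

Ω = 4.07

Ksp = 10^(−6.29) = 5.129×10^-7
Ω = [Ca²⁺][CO3²⁻]/Ksp = (10.5×10^-3)(0.199×10^-3) / 5.129×10^-7 = 4.07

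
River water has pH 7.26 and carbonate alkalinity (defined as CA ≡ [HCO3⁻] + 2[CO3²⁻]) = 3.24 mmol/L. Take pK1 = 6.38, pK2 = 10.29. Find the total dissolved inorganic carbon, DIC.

CA = [HCO3⁻] + 2[CO3²⁻] = (α₁ + 2α₂)·DIC
At pH 7.26: [H⁺]/K1 = 10^-0.88 = 0.13183, K2/[H⁺] = 10^-3.03 = 0.00093325
α₁ = 1/(1 + 0.13183 + 0.00093325) = 1/1.1328 = 0.8828; α₂ = α₁·K2/[H⁺] = 0.0008239
α₁ + 2α₂ = 0.8844
DIC = CA / (α₁ + 2α₂) = 3.24 / 0.8844 = 3.66 mmol/L

DIC = 3.66 mmol/L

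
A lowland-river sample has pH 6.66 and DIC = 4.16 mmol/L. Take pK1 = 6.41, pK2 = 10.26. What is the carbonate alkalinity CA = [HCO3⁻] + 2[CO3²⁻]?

CA = [HCO3⁻] + 2[CO3²⁻] = (α₁ + 2α₂)·DIC
At pH 6.66: [H⁺]/K1 = 10^-0.25 = 0.56234, K2/[H⁺] = 10^-3.60 = 0.00025119
α₁ = 1/(1 + 0.56234 + 0.00025119) = 1/1.5626 = 0.6400; α₂ = α₁·K2/[H⁺] = 0.0001608
α₁ + 2α₂ = 0.6403
CA = 0.6403 × 4.16 = 2.66 mmol/L

CA = 2.66 mmol/L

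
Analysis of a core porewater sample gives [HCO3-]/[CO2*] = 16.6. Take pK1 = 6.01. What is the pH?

From K1 = [H⁺][HCO3-]/[CO2*]:  pH = pK1 + log₁₀([HCO3-]/[CO2*])
log₁₀(16.6) = +1.220
pH = 6.01 + (+1.220) = 7.23

pH = 7.23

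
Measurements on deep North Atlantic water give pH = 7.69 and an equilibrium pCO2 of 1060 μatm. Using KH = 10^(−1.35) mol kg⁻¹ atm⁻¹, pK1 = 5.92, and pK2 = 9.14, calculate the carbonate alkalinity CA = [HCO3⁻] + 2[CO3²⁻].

[CO2*] = KH · pCO2 = 10^(−1.35) × 1060×10^-6 = 4.735×10^-5 mol/kg
α₀ = 1/(1 + K1/[H⁺] + K1K2/[H⁺]²) = 1/(1 + 10^+1.77 + 10^+0.32) = 0.01614
DIC = [CO2*]/α₀ = 4.735×10^-5 / 0.01614 = 2.934 mmol/kg
CA = (α₁ + 2α₂)·DIC = (0.9502 + 2×0.03371) × 2.934 = 2.99 mmol/kg

CA = 2.99 mmol/kg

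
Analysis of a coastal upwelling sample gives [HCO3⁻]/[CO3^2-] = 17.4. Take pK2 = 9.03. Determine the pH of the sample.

pH = 7.79

From K2 = [H⁺][CO3^2-]/[HCO3⁻]:  pH = pK2 − log₁₀([HCO3⁻]/[CO3^2-])
log₁₀(17.4) = +1.241
pH = 9.03 − (+1.241) = 7.79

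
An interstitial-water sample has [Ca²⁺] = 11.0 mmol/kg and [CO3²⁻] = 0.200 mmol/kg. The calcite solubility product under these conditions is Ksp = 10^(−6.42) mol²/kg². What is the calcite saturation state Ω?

Ksp = 10^(−6.42) = 3.802×10^-7
Ω = [Ca²⁺][CO3²⁻]/Ksp = (11.0×10^-3)(0.200×10^-3) / 3.802×10^-7 = 5.79

Ω = 5.79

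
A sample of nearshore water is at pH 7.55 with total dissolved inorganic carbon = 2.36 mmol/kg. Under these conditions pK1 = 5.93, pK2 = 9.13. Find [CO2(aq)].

[CO2*] = 0.0539 mmol/kg

α₀ = 1 / (1 + K1/[H⁺] + K1K2/[H⁺]²) = 1 / (1 + 10^+1.62 + 10^+0.04)
   = 1 / (1 + 41.687 + 1.0965) = 1/43.783 = 0.02284
[CO2*] = α₀ × DIC = 0.02284 × 2.36 = 0.0539 mmol/kg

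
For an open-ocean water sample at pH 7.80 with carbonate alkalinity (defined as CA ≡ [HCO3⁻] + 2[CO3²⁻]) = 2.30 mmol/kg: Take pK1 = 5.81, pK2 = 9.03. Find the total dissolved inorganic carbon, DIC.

CA = [HCO3⁻] + 2[CO3²⁻] = (α₁ + 2α₂)·DIC
At pH 7.80: [H⁺]/K1 = 10^-1.99 = 0.010233, K2/[H⁺] = 10^-1.23 = 0.058884
α₁ = 1/(1 + 0.010233 + 0.058884) = 1/1.0691 = 0.9354; α₂ = α₁·K2/[H⁺] = 0.05508
α₁ + 2α₂ = 1.0455
DIC = CA / (α₁ + 2α₂) = 2.30 / 1.0455 = 2.20 mmol/kg

DIC = 2.20 mmol/kg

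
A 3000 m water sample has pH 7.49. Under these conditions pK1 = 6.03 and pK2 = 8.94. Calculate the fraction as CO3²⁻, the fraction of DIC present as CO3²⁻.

α₂ = 1 / (1 + [H⁺]/K2 + [H⁺]²/(K1K2)) = 1 / (1 + 10^+1.45 + 10^-0.01)
   = 1 / (1 + 28.184 + 0.97724) = 1/30.161 = 0.03316

α₂ = 0.0332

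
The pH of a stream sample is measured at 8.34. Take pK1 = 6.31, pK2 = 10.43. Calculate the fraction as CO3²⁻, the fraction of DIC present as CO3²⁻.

α₂ = 1 / (1 + [H⁺]/K2 + [H⁺]²/(K1K2)) = 1 / (1 + 10^+2.09 + 10^+0.06)
   = 1 / (1 + 123.03 + 1.1482) = 1/125.18 = 0.007989

α₂ = 0.00799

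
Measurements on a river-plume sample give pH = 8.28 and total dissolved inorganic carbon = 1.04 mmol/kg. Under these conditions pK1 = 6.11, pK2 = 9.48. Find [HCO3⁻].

α₁ = 1 / (1 + [H⁺]/K1 + K2/[H⁺]) = 1 / (1 + 10^-2.17 + 10^-1.20)
   = 1 / (1 + 0.0067608 + 0.063096) = 1/1.0699 = 0.9347
[HCO3⁻] = α₁ × DIC = 0.9347 × 1.04 = 0.972 mmol/kg

[HCO3⁻] = 0.972 mmol/kg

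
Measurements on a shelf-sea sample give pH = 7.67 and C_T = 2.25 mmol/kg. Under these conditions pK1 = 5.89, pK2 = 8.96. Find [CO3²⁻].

[CO3²⁻] = 0.108 mmol/kg

α₂ = 1 / (1 + [H⁺]/K2 + [H⁺]²/(K1K2)) = 1 / (1 + 10^+1.29 + 10^-0.49)
   = 1 / (1 + 19.498 + 0.32359) = 1/20.822 = 0.04803
[CO3²⁻] = α₂ × DIC = 0.04803 × 2.25 = 0.108 mmol/kg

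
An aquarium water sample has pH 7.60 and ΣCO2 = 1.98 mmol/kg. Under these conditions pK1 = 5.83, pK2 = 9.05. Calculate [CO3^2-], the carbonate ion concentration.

α₂ = 1 / (1 + [H⁺]/K2 + [H⁺]²/(K1K2)) = 1 / (1 + 10^+1.45 + 10^-0.32)
   = 1 / (1 + 28.184 + 0.47863) = 1/29.662 = 0.03371
[CO3²⁻] = α₂ × DIC = 0.03371 × 1.98 = 0.0668 mmol/kg

[CO3²⁻] = 0.0668 mmol/kg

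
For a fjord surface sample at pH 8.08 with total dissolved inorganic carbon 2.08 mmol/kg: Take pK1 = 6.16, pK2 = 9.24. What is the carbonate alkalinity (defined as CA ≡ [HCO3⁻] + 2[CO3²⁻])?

CA = [HCO3⁻] + 2[CO3²⁻] = (α₁ + 2α₂)·DIC
At pH 8.08: [H⁺]/K1 = 10^-1.92 = 0.012023, K2/[H⁺] = 10^-1.16 = 0.069183
α₁ = 1/(1 + 0.012023 + 0.069183) = 1/1.0812 = 0.9249; α₂ = α₁·K2/[H⁺] = 0.06399
α₁ + 2α₂ = 1.0529
CA = 1.0529 × 2.08 = 2.19 mmol/kg

CA = 2.19 mmol/kg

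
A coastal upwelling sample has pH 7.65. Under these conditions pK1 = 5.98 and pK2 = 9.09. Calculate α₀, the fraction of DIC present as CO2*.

α₀ = 0.0202

α₀ = 1 / (1 + K1/[H⁺] + K1K2/[H⁺]²) = 1 / (1 + 10^+1.67 + 10^+0.23)
   = 1 / (1 + 46.774 + 1.6982) = 1/49.472 = 0.02021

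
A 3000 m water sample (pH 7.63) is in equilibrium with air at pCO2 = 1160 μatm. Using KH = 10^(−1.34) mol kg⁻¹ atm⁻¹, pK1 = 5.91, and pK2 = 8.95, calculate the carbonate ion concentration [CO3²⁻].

[CO3²⁻] = 0.133 mmol/kg

[CO2*] = KH · pCO2 = 10^(−1.34) × 1160×10^-6 = 5.302×10^-5 mol/kg
α₀ = 1/(1 + K1/[H⁺] + K1K2/[H⁺]²) = 1/(1 + 10^+1.72 + 10^+0.40) = 0.01786
DIC = [CO2*]/α₀ = 5.302×10^-5 / 0.01786 = 2.969 mmol/kg
[CO3²⁻] = α₂·DIC; α₂ = 0.04486, so [CO3²⁻] = 0.04486 × 2.969 = 0.133 mmol/kg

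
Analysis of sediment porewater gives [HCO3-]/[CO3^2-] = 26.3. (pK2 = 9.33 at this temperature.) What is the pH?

From K2 = [H⁺][CO3^2-]/[HCO3-]:  pH = pK2 − log₁₀([HCO3-]/[CO3^2-])
log₁₀(26.3) = +1.420
pH = 9.33 − (+1.420) = 7.91

pH = 7.91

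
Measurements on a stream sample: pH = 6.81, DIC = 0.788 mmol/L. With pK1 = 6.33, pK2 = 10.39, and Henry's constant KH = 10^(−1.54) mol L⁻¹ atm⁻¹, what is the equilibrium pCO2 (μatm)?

pCO2 = 6800 μatm

α₀ = 1 / (1 + K1/[H⁺] + K1K2/[H⁺]²) = 1 / (1 + 10^+0.48 + 10^-3.10)
   = 1 / (1 + 3.0200 + 0.00079433) = 1/4.0207 = 0.2487
[CO2*] = α₀ × DIC = 0.2487 × 0.788 = 0.1960 mmol/L
pCO2 = [CO2*]/KH = 1.960×10^-4 / 2.884×10^-2 = 6800 μatm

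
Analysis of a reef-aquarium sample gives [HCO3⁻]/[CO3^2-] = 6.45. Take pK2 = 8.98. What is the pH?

pH = 8.17

From K2 = [H⁺][CO3^2-]/[HCO3⁻]:  pH = pK2 − log₁₀([HCO3⁻]/[CO3^2-])
log₁₀(6.45) = +0.810
pH = 8.98 − (+0.810) = 8.17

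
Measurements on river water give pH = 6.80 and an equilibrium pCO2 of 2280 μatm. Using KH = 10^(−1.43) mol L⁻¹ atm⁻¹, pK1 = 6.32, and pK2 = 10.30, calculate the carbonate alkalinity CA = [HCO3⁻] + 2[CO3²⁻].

CA = 0.256 mmol/L

[CO2*] = KH · pCO2 = 10^(−1.43) × 2280×10^-6 = 8.471×10^-5 mol/L
α₀ = 1/(1 + K1/[H⁺] + K1K2/[H⁺]²) = 1/(1 + 10^+0.48 + 10^-3.02) = 0.2487
DIC = [CO2*]/α₀ = 8.471×10^-5 / 0.2487 = 0.3406 mmol/L
CA = (α₁ + 2α₂)·DIC = (0.7511 + 2×0.0002375) × 0.3406 = 0.256 mmol/L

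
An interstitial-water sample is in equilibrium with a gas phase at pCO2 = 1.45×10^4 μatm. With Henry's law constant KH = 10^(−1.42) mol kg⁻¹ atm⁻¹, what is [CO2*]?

[CO2*] = 551 μmol/kg

KH = 10^(−1.42) = 3.802×10^-2 mol kg⁻¹ atm⁻¹
[CO2*] = KH · pCO2 = 3.802×10^-2 × 1.45×10^4×10^-6 atm = 5.51×10^-4 mol/kg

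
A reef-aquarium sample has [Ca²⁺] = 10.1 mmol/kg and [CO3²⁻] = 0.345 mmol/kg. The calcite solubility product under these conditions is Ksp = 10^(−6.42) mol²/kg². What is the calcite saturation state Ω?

Ω = 9.17

Ksp = 10^(−6.42) = 3.802×10^-7
Ω = [Ca²⁺][CO3²⁻]/Ksp = (10.1×10^-3)(0.345×10^-3) / 3.802×10^-7 = 9.17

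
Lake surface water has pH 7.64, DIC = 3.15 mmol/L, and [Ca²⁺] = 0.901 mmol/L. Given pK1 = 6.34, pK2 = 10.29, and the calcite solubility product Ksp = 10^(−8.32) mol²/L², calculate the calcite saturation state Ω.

α₂ = 1 / (1 + [H⁺]/K2 + [H⁺]²/(K1K2)) = 1 / (1 + 10^+2.65 + 10^+1.35)
   = 1 / (1 + 446.68 + 22.387) = 1/470.07 = 0.002127
[CO3²⁻] = α₂ × DIC = 0.002127 × 3.15 = 0.006701 mmol/L = 6.701 μmol/L
Ksp = 10^(−8.32) = 4.786×10^-9
Ω = [Ca²⁺][CO3²⁻]/Ksp = (0.901×10^-3)(6.701×10^-6) / 4.786×10^-9 = 1.26

Ω = 1.26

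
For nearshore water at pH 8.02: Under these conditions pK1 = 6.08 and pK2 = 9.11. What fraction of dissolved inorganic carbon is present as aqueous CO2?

α₀ = 0.0105

α₀ = 1 / (1 + K1/[H⁺] + K1K2/[H⁺]²) = 1 / (1 + 10^+1.94 + 10^+0.85)
   = 1 / (1 + 87.096 + 7.0795) = 1/95.176 = 0.01051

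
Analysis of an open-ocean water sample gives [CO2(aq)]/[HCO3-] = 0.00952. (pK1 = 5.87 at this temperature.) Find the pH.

From K1 = [H⁺][HCO3-]/[CO2(aq)]:  pH = pK1 − log₁₀([CO2(aq)]/[HCO3-])
log₁₀(0.00952) = -2.021
pH = 5.87 − (-2.021) = 7.89

pH = 7.89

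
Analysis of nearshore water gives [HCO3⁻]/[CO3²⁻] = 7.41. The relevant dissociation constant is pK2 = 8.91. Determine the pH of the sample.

From K2 = [H⁺][CO3²⁻]/[HCO3⁻]:  pH = pK2 − log₁₀([HCO3⁻]/[CO3²⁻])
log₁₀(7.41) = +0.870
pH = 8.91 − (+0.870) = 8.04

pH = 8.04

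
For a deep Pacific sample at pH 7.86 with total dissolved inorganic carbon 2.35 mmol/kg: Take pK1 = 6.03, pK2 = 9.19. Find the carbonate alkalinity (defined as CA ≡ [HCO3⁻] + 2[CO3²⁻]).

CA = 2.42 mmol/kg

CA = [HCO3⁻] + 2[CO3²⁻] = (α₁ + 2α₂)·DIC
At pH 7.86: [H⁺]/K1 = 10^-1.83 = 0.014791, K2/[H⁺] = 10^-1.33 = 0.046774
α₁ = 1/(1 + 0.014791 + 0.046774) = 1/1.0616 = 0.9420; α₂ = α₁·K2/[H⁺] = 0.04406
α₁ + 2α₂ = 1.0301
CA = 1.0301 × 2.35 = 2.42 mmol/kg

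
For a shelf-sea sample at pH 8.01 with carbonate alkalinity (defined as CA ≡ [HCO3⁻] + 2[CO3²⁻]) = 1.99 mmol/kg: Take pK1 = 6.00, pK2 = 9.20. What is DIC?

DIC = 1.89 mmol/kg

CA = [HCO3⁻] + 2[CO3²⁻] = (α₁ + 2α₂)·DIC
At pH 8.01: [H⁺]/K1 = 10^-2.01 = 0.0097724, K2/[H⁺] = 10^-1.19 = 0.064565
α₁ = 1/(1 + 0.0097724 + 0.064565) = 1/1.0743 = 0.9308; α₂ = α₁·K2/[H⁺] = 0.06010
α₁ + 2α₂ = 1.0510
DIC = CA / (α₁ + 2α₂) = 1.99 / 1.0510 = 1.89 mmol/kg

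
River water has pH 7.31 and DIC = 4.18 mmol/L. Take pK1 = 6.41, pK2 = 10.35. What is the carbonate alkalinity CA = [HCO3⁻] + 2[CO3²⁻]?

CA = [HCO3⁻] + 2[CO3²⁻] = (α₁ + 2α₂)·DIC
At pH 7.31: [H⁺]/K1 = 10^-0.90 = 0.12589, K2/[H⁺] = 10^-3.04 = 0.00091201
α₁ = 1/(1 + 0.12589 + 0.00091201) = 1/1.1268 = 0.8875; α₂ = α₁·K2/[H⁺] = 0.0008094
α₁ + 2α₂ = 0.8891
CA = 0.8891 × 4.18 = 3.72 mmol/L

CA = 3.72 mmol/L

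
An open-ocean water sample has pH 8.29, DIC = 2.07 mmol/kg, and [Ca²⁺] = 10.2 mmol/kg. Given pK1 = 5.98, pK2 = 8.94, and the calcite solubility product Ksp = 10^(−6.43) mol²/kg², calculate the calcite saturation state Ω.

Ω = 10.4

α₂ = 1 / (1 + [H⁺]/K2 + [H⁺]²/(K1K2)) = 1 / (1 + 10^+0.65 + 10^-1.66)
   = 1 / (1 + 4.4668 + 0.021878) = 1/5.4887 = 0.1822
[CO3²⁻] = α₂ × DIC = 0.1822 × 2.07 = 0.3771 mmol/kg
Ksp = 10^(−6.43) = 3.715×10^-7
Ω = [Ca²⁺][CO3²⁻]/Ksp = (10.2×10^-3)(3.771×10^-4) / 3.715×10^-7 = 10.4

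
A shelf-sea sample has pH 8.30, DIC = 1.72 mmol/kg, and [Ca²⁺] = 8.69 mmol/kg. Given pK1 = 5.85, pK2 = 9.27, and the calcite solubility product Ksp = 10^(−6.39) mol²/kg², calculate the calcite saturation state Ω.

Ω = 3.54

α₂ = 1 / (1 + [H⁺]/K2 + [H⁺]²/(K1K2)) = 1 / (1 + 10^+0.97 + 10^-1.48)
   = 1 / (1 + 9.3325 + 0.033113) = 1/10.366 = 0.09647
[CO3²⁻] = α₂ × DIC = 0.09647 × 1.72 = 0.1659 mmol/kg
Ksp = 10^(−6.39) = 4.074×10^-7
Ω = [Ca²⁺][CO3²⁻]/Ksp = (8.69×10^-3)(1.659×10^-4) / 4.074×10^-7 = 3.54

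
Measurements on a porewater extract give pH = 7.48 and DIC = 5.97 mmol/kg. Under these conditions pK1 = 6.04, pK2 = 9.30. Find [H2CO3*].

[CO2*] = 0.206 mmol/kg

α₀ = 1 / (1 + K1/[H⁺] + K1K2/[H⁺]²) = 1 / (1 + 10^+1.44 + 10^-0.38)
   = 1 / (1 + 27.542 + 0.41687) = 1/28.959 = 0.03453
[CO2*] = α₀ × DIC = 0.03453 × 5.97 = 0.206 mmol/kg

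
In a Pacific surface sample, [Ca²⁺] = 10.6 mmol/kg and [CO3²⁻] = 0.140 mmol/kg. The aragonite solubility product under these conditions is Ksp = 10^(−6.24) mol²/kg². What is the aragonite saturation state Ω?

Ksp = 10^(−6.24) = 5.754×10^-7
Ω = [Ca²⁺][CO3²⁻]/Ksp = (10.6×10^-3)(0.140×10^-3) / 5.754×10^-7 = 2.58

Ω = 2.58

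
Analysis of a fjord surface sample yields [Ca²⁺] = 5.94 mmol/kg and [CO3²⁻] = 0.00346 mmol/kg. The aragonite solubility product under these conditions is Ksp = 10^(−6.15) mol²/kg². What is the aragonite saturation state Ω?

Ω = 0.0290

Ksp = 10^(−6.15) = 7.079×10^-7
Ω = [Ca²⁺][CO3²⁻]/Ksp = (5.94×10^-3)(0.00346×10^-3) / 7.079×10^-7 = 0.0290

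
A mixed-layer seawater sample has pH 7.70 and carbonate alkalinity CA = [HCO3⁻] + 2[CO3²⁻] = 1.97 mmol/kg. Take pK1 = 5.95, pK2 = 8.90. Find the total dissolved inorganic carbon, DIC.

DIC = 1.89 mmol/kg

CA = [HCO3⁻] + 2[CO3²⁻] = (α₁ + 2α₂)·DIC
At pH 7.70: [H⁺]/K1 = 10^-1.75 = 0.017783, K2/[H⁺] = 10^-1.20 = 0.063096
α₁ = 1/(1 + 0.017783 + 0.063096) = 1/1.0809 = 0.9252; α₂ = α₁·K2/[H⁺] = 0.05837
α₁ + 2α₂ = 1.0419
DIC = CA / (α₁ + 2α₂) = 1.97 / 1.0419 = 1.89 mmol/kg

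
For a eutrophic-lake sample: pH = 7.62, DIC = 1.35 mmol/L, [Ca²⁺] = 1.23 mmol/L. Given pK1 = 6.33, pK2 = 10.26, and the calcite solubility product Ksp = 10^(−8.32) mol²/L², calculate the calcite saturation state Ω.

α₂ = 1 / (1 + [H⁺]/K2 + [H⁺]²/(K1K2)) = 1 / (1 + 10^+2.64 + 10^+1.35)
   = 1 / (1 + 436.52 + 22.387) = 1/459.90 = 0.002174
[CO3²⁻] = α₂ × DIC = 0.002174 × 1.35 = 0.002935 mmol/L = 2.935 μmol/L
Ksp = 10^(−8.32) = 4.786×10^-9
Ω = [Ca²⁺][CO3²⁻]/Ksp = (1.23×10^-3)(2.935×10^-6) / 4.786×10^-9 = 0.754

Ω = 0.754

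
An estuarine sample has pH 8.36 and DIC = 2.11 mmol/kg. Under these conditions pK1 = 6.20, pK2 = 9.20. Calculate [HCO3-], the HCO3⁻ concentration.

α₁ = 1 / (1 + [H⁺]/K1 + K2/[H⁺]) = 1 / (1 + 10^-2.16 + 10^-0.84)
   = 1 / (1 + 0.0069183 + 0.14454) = 1/1.1515 = 0.8685
[HCO3⁻] = α₁ × DIC = 0.8685 × 2.11 = 1.83 mmol/kg

[HCO3⁻] = 1.83 mmol/kg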